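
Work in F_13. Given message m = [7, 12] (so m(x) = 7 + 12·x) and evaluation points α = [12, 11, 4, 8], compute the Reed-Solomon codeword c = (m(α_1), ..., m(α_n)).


c = [8, 9, 3, 12]

Message polynomial: m(x) = 7 + 12·x (mod 13).
For each evaluation point α_i, compute m(α_i) mod 13:
  α_1 = 12: Horner steps 12 → 8, so m(12) = 8.
  α_2 = 11: Horner steps 12 → 9, so m(11) = 9.
  α_3 = 4: Horner steps 12 → 3, so m(4) = 3.
  α_4 = 8: Horner steps 12 → 12, so m(8) = 12.
Codeword c = [8, 9, 3, 12] ∈ F_13^4.


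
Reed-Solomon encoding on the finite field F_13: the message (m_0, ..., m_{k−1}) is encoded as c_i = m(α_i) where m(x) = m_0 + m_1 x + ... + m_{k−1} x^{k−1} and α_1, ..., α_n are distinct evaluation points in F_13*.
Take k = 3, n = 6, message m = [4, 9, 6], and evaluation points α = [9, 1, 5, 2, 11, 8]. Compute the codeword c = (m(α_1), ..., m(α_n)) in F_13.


c = [12, 6, 4, 7, 10, 5]

Message polynomial: m(x) = 4 + 9·x + 6·x^2 (mod 13).
For each evaluation point α_i, compute m(α_i) mod 13:
  α_1 = 9: Horner steps 6 → 11 → 12, so m(9) = 12.
  α_2 = 1: Horner steps 6 → 2 → 6, so m(1) = 6.
  α_3 = 5: Horner steps 6 → 0 → 4, so m(5) = 4.
  α_4 = 2: Horner steps 6 → 8 → 7, so m(2) = 7.
  α_5 = 11: Horner steps 6 → 10 → 10, so m(11) = 10.
  α_6 = 8: Horner steps 6 → 5 → 5, so m(8) = 5.
Codeword c = [12, 6, 4, 7, 10, 5] ∈ F_13^6.


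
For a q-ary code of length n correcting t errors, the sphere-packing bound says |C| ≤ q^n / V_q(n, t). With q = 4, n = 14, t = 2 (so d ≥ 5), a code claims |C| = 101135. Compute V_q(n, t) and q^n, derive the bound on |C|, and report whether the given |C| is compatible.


V_q(n, t) = 862, q^n = 268435456, Hamming bound = 311410, |C| = 101135 ≤ bound (satisfied).

Step 1: Compute V_q(n, t) = Σ_{j=0}^2 C(n, j) (q−1)^j.
  j = 0: C(14,0)·(3)^0 = 1·1 = 1.
  j = 1: C(14,1)·(3)^1 = 14·3 = 42.
  j = 2: C(14,2)·(3)^2 = 91·9 = 819.
  V_q(n, t) = 1 + 42 + 819 = 862.
Step 2: q^n = 4^14 = 268435456.
Step 3: Hamming bound ⌊q^n / V_q(n,t)⌋ = ⌊268435456/862⌋ = 311410.
Step 4: Compare |C| = 101135 to 311410: satisfied.
The claimed |C| lies below the Hamming bound.


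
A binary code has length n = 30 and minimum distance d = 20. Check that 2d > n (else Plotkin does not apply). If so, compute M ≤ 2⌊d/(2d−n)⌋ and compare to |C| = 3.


Plotkin bound M ≤ 4; given |C| = 3 ≤ bound (satisfied).

Check applicability: 2d = 40, n = 30.
2d − n = 10 > 0, so Plotkin applies.
Compute d/(2d−n) = 20/10 ≈ 2.0000.
⌊d/(2d−n)⌋ = 2.
Plotkin bound: M ≤ 2·2 = 4.
Given |C| = 3, check: satisfied.
This |C| is below the Plotkin bound.


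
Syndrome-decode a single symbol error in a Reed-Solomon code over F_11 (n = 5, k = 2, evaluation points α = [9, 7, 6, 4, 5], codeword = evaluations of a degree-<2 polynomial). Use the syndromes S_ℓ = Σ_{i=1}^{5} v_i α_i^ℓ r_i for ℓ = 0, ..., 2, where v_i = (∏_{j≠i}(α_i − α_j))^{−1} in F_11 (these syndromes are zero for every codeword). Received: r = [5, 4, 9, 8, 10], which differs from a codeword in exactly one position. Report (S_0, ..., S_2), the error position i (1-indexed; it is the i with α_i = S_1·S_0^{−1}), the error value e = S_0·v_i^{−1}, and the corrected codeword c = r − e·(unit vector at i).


S = (6, 8, 7), error at position 5, error magnitude e = 7, c = [5, 4, 9, 8, 3].

Step 1: column multipliers v_i = (∏_{j≠i}(α_i − α_j))^{−1} mod 11.
  i = 1 (α = 9): (9−7)(9−6)(9−4)(9−5) = 2·3·5·4 = 120 ≡ 10, so v_1 = 10^{−1} = 10 (mod 11).
  i = 2 (α = 7): (7−9)(7−6)(7−4)(7−5) = (−2)·1·3·2 = −12 ≡ 10, so v_2 = 10^{−1} = 10 (mod 11).
  i = 3 (α = 6): (6−9)(6−7)(6−4)(6−5) = (−3)·(−1)·2·1 = 6 ≡ 6, so v_3 = 6^{−1} = 2 (mod 11).
  i = 4 (α = 4): (4−9)(4−7)(4−6)(4−5) = (−5)·(−3)·(−2)·(−1) = 30 ≡ 8, so v_4 = 8^{−1} = 7 (mod 11).
  i = 5 (α = 5): (5−9)(5−7)(5−6)(5−4) = (−4)·(−2)·(−1)·1 = −8 ≡ 3, so v_5 = 3^{−1} = 4 (mod 11).
  v = [10, 10, 2, 7, 4].
Step 2: syndromes of r = [5, 4, 9, 8, 10] (all sums mod 11).
  S_0 = Σ v_i r_i = 10·5 + 10·4 + 2·9 + 7·8 + 4·10 = 204 ≡ 6.
  S_1 = Σ v_i α_i r_i = 10·9·5 + 10·7·4 + 2·6·9 + 7·4·8 + 4·5·10 = 1262 ≡ 8.
  α_i^2 mod 11 = [4, 5, 3, 5, 3].
  S_2 = Σ v_i α_i^2 r_i = 10·4·5 + 10·5·4 + 2·3·9 + 7·5·8 + 4·3·10 = 854 ≡ 7.
  S = (6, 8, 7) ≠ 0, so r is not a codeword (an error is present).
Step 3: locate the error. For a single error e at position i, S_ℓ = v_i·e·α_i^ℓ, so α_err = S_1/S_0.
  S_0^{−1} = 6^{−1} = 2 (mod 11), so α_err = 8·2 = 16 ≡ 5 = α_5. Error position i = 5.
  Consistency check: S_2/S_1 = 7·7 = 49 ≡ 5 = α_err ✓ (single-error assumption holds).
Step 4: error magnitude e = S_0/v_5 = S_0·∏_{j≠5}(α_5 − α_j) = 6·3 = 18 ≡ 7 (mod 11).
Step 5: correct position 5: c_5 = r_5 − e = 10 − 7 ≡ 3 (mod 11). Hence c = [5, 4, 9, 8, 3].
  Check: interpolating c through the α_i gives m(x) = 6 + 6·x (degree < 2) with m(α_i) = c_i for every i, so c is indeed a codeword.


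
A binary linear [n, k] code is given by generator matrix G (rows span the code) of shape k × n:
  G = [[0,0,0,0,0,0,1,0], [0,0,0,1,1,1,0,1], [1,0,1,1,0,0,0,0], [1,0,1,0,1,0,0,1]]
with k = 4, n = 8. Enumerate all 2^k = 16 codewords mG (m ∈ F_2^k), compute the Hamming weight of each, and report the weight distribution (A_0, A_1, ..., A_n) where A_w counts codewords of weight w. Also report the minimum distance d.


Weight distribution: A_0 = 1, A_1 = 2, A_2 = 1, A_3 = 2, A_4 = 5, A_5 = 4, A_6 = 1. Minimum distance d = 1.

Enumerate all 2^4 = 16 messages m ∈ F_2^4.
For each, compute codeword c = mG in F_2^8, then tally its weight.
  m = 0000 → c = 00000000, weight = 0.
  m = 1000 → c = 00000010, weight = 1.
  m = 0100 → c = 00011101, weight = 4.
  m = 1100 → c = 00011111, weight = 5.
  m = 0010 → c = 10110000, weight = 3.
  m = 1010 → c = 10110010, weight = 4.
  m = 0110 → c = 10101101, weight = 5.
  m = 1110 → c = 10101111, weight = 6.
  m = 0001 → c = 10101001, weight = 4.
  m = 1001 → c = 10101011, weight = 5.
  m = 0101 → c = 10110100, weight = 4.
  m = 1101 → c = 10110110, weight = 5.
  m = 0011 → c = 00011001, weight = 3.
  m = 1011 → c = 00011011, weight = 4.
  m = 0111 → c = 00000100, weight = 1.
  m = 1111 → c = 00000110, weight = 2.
Tally weights:
  weight 0: 1 codewords.
  weight 1: 2 codewords.
  weight 2: 1 codewords.
  weight 3: 2 codewords.
  weight 4: 5 codewords.
  weight 5: 4 codewords.
  weight 6: 1 codewords.
Minimum distance d = smallest w > 0 with A_w > 0 = 1.
Sanity: Σ A_w = 16 = 2^4 = 16 ✓.


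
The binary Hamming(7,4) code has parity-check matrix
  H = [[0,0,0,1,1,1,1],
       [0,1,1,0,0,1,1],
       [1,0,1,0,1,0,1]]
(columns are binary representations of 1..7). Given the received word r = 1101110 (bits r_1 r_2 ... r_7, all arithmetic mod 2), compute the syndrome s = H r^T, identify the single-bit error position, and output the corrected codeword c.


s = (1, 0, 0)^T, error position = 4, corrected codeword c = 1100110

Compute s = H r^T mod 2 one row at a time:
  s_1 = 1 + 1 + 1 + 0 = 3 ≡ 1 (mod 2).
  s_2 = 1 + 0 + 1 + 0 = 2 ≡ 0 (mod 2).
  s_3 = 1 + 0 + 1 + 0 = 2 ≡ 0 (mod 2).
s = (1, 0, 0)^T — this equals column 4 of H (binary 100), so error is at position 4.
Correct: flip bit 4 of r = 1101110 to get c = 1100110.


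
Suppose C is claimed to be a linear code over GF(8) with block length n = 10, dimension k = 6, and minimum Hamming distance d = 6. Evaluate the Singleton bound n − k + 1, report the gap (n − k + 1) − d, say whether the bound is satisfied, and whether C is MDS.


Singleton RHS = n − k + 1 = 5, slack = -1, bound violated (no such code; not MDS).

Singleton bound: d ≤ n − k + 1.
Here n = 10, k = 6, so n − k + 1 = 5.
Given d = 6, check d ≤ 5: NO.
Slack = (n − k + 1) − d = -1.
The slack is negative: d = 6 exceeds n − k + 1 = 5 by 1, so the Singleton bound is violated and no linear [10, 6, 6]_8 code can exist. In particular it is not MDS (MDS requires d = n − k + 1 exactly).
Description: the claimed parameters are [10, 6, 6]_8; such a code would be impossible (violates the Singleton bound).


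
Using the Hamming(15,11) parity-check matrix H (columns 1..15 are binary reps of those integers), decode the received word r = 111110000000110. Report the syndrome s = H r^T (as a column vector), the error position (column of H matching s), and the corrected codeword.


s = (0, 0, 1, 0)^T, error position = 2, corrected codeword c = 101110000000110

Compute s = H r^T mod 2 one row at a time:
  s_1 = 0 + 0 + 0 + 0 + 0 + 1 + 1 + 0 = 2 ≡ 0 (mod 2).
  s_2 = 1 + 1 + 0 + 0 + 0 + 1 + 1 + 0 = 4 ≡ 0 (mod 2).
  s_3 = 1 + 1 + 0 + 0 + 0 + 0 + 1 + 0 = 3 ≡ 1 (mod 2).
  s_4 = 1 + 1 + 1 + 0 + 0 + 0 + 1 + 0 = 4 ≡ 0 (mod 2).
s = (0, 0, 1, 0)^T — this equals column 2 of H (binary 0010), so error is at position 2.
Correct: flip bit 2 of r = 111110000000110 to get c = 101110000000110.


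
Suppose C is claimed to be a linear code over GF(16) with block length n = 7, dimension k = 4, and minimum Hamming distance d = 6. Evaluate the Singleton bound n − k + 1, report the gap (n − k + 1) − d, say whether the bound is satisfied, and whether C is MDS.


Singleton RHS = n − k + 1 = 4, slack = -2, bound violated (no such code; not MDS).

Singleton bound: d ≤ n − k + 1.
Here n = 7, k = 4, so n − k + 1 = 4.
Given d = 6, check d ≤ 4: NO.
Slack = (n − k + 1) − d = -2.
The slack is negative: d = 6 exceeds n − k + 1 = 4 by 2, so the Singleton bound is violated and no linear [7, 4, 6]_16 code can exist. In particular it is not MDS (MDS requires d = n − k + 1 exactly).
Description: the claimed parameters are [7, 4, 6]_16; such a code would be impossible (violates the Singleton bound).


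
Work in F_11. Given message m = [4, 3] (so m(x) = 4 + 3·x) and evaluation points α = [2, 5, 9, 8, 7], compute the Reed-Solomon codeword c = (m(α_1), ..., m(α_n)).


c = [10, 8, 9, 6, 3]

Message polynomial: m(x) = 4 + 3·x (mod 11).
For each evaluation point α_i, compute m(α_i) mod 11:
  α_1 = 2: Horner steps 3 → 10, so m(2) = 10.
  α_2 = 5: Horner steps 3 → 8, so m(5) = 8.
  α_3 = 9: Horner steps 3 → 9, so m(9) = 9.
  α_4 = 8: Horner steps 3 → 6, so m(8) = 6.
  α_5 = 7: Horner steps 3 → 3, so m(7) = 3.
Codeword c = [10, 8, 9, 6, 3] ∈ F_11^5.


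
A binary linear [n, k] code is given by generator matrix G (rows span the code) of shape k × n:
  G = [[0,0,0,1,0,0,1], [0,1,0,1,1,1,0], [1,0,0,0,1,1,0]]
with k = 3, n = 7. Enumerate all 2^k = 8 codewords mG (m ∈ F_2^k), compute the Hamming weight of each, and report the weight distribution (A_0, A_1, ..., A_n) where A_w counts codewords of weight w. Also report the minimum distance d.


Weight distribution: A_0 = 1, A_2 = 1, A_3 = 3, A_4 = 2, A_5 = 1. Minimum distance d = 2.

Enumerate all 2^3 = 8 messages m ∈ F_2^3.
For each, compute codeword c = mG in F_2^7, then tally its weight.
  m = 000 → c = 0000000, weight = 0.
  m = 100 → c = 0001001, weight = 2.
  m = 010 → c = 0101110, weight = 4.
  m = 110 → c = 0100111, weight = 4.
  m = 001 → c = 1000110, weight = 3.
  m = 101 → c = 1001111, weight = 5.
  m = 011 → c = 1101000, weight = 3.
  m = 111 → c = 1100001, weight = 3.
Tally weights:
  weight 0: 1 codewords.
  weight 2: 1 codewords.
  weight 3: 3 codewords.
  weight 4: 2 codewords.
  weight 5: 1 codewords.
Minimum distance d = smallest w > 0 with A_w > 0 = 2.
Sanity: Σ A_w = 8 = 2^3 = 8 ✓.


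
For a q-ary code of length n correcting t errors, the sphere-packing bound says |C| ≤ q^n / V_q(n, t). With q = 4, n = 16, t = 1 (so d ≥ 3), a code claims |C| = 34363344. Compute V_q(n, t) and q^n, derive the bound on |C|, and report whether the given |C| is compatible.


V_q(n, t) = 49, q^n = 4294967296, Hamming bound = 87652393, |C| = 34363344 ≤ bound (satisfied).

Step 1: Compute V_q(n, t) = Σ_{j=0}^1 C(n, j) (q−1)^j.
  j = 0: C(16,0)·(3)^0 = 1·1 = 1.
  j = 1: C(16,1)·(3)^1 = 16·3 = 48.
  V_q(n, t) = 1 + 48 = 49.
Step 2: q^n = 4^16 = 4294967296.
Step 3: Hamming bound ⌊q^n / V_q(n,t)⌋ = ⌊4294967296/49⌋ = 87652393.
Step 4: Compare |C| = 34363344 to 87652393: satisfied.
The claimed |C| lies below the Hamming bound.


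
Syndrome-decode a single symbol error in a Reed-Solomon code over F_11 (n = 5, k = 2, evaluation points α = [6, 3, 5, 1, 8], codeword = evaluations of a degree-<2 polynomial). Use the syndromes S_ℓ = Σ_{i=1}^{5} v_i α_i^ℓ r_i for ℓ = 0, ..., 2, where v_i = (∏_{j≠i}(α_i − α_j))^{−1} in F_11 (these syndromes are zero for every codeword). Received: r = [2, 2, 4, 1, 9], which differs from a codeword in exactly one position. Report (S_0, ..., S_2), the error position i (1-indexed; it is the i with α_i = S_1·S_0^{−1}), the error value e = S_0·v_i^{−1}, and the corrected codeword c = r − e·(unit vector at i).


S = (10, 8, 2), error at position 2, error magnitude e = 5, c = [2, 8, 4, 1, 9].

Step 1: column multipliers v_i = (∏_{j≠i}(α_i − α_j))^{−1} mod 11.
  i = 1 (α = 6): (6−3)(6−5)(6−1)(6−8) = 3·1·5·(−2) = −30 ≡ 3, so v_1 = 3^{−1} = 4 (mod 11).
  i = 2 (α = 3): (3−6)(3−5)(3−1)(3−8) = (−3)·(−2)·2·(−5) = −60 ≡ 6, so v_2 = 6^{−1} = 2 (mod 11).
  i = 3 (α = 5): (5−6)(5−3)(5−1)(5−8) = (−1)·2·4·(−3) = 24 ≡ 2, so v_3 = 2^{−1} = 6 (mod 11).
  i = 4 (α = 1): (1−6)(1−3)(1−5)(1−8) = (−5)·(−2)·(−4)·(−7) = 280 ≡ 5, so v_4 = 5^{−1} = 9 (mod 11).
  i = 5 (α = 8): (8−6)(8−3)(8−5)(8−1) = 2·5·3·7 = 210 ≡ 1, so v_5 = 1^{−1} = 1 (mod 11).
  v = [4, 2, 6, 9, 1].
Step 2: syndromes of r = [2, 2, 4, 1, 9] (all sums mod 11).
  S_0 = Σ v_i r_i = 4·2 + 2·2 + 6·4 + 9·1 + 1·9 = 54 ≡ 10.
  S_1 = Σ v_i α_i r_i = 4·6·2 + 2·3·2 + 6·5·4 + 9·1·1 + 1·8·9 = 261 ≡ 8.
  α_i^2 mod 11 = [3, 9, 3, 1, 9].
  S_2 = Σ v_i α_i^2 r_i = 4·3·2 + 2·9·2 + 6·3·4 + 9·1·1 + 1·9·9 = 222 ≡ 2.
  S = (10, 8, 2) ≠ 0, so r is not a codeword (an error is present).
Step 3: locate the error. For a single error e at position i, S_ℓ = v_i·e·α_i^ℓ, so α_err = S_1/S_0.
  S_0^{−1} = 10^{−1} = 10 (mod 11), so α_err = 8·10 = 80 ≡ 3 = α_2. Error position i = 2.
  Consistency check: S_2/S_1 = 2·7 = 14 ≡ 3 = α_err ✓ (single-error assumption holds).
Step 4: error magnitude e = S_0/v_2 = S_0·∏_{j≠2}(α_2 − α_j) = 10·6 = 60 ≡ 5 (mod 11).
Step 5: correct position 2: c_2 = r_2 − e = 2 − 5 ≡ 8 (mod 11). Hence c = [2, 8, 4, 1, 9].
  Check: interpolating c through the α_i gives m(x) = 3 + 9·x (degree < 2) with m(α_i) = c_i for every i, so c is indeed a codeword.


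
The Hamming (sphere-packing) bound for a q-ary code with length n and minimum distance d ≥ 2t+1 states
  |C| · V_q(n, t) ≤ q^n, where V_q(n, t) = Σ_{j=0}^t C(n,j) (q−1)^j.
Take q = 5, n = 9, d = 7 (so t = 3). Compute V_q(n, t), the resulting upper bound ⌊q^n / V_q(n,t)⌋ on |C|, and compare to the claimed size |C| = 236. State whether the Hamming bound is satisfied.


V_q(n, t) = 5989, q^n = 1953125, Hamming bound = 326, |C| = 236 ≤ bound (satisfied).

Step 1: Compute V_q(n, t) = Σ_{j=0}^3 C(n, j) (q−1)^j.
  j = 0: C(9,0)·(4)^0 = 1·1 = 1.
  j = 1: C(9,1)·(4)^1 = 9·4 = 36.
  j = 2: C(9,2)·(4)^2 = 36·16 = 576.
  j = 3: C(9,3)·(4)^3 = 84·64 = 5376.
  V_q(n, t) = 1 + 36 + 576 + 5376 = 5989.
Step 2: q^n = 5^9 = 1953125.
Step 3: Hamming bound ⌊q^n / V_q(n,t)⌋ = ⌊1953125/5989⌋ = 326.
Step 4: Compare |C| = 236 to 326: satisfied.
The claimed |C| lies below the Hamming bound.


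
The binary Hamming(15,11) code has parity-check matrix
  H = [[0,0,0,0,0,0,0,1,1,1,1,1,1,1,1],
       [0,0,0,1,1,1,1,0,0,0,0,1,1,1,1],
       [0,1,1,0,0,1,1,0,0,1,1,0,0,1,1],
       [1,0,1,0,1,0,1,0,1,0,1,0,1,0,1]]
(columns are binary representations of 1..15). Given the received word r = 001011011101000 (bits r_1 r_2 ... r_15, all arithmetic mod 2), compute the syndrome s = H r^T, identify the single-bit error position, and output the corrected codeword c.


s = (0, 1, 1, 1)^T, error position = 7, corrected codeword c = 001011111101000

Compute s = H r^T mod 2 one row at a time:
  s_1 = 1 + 1 + 1 + 0 + 1 + 0 + 0 + 0 = 4 ≡ 0 (mod 2).
  s_2 = 0 + 1 + 1 + 0 + 1 + 0 + 0 + 0 = 3 ≡ 1 (mod 2).
  s_3 = 0 + 1 + 1 + 0 + 1 + 0 + 0 + 0 = 3 ≡ 1 (mod 2).
  s_4 = 0 + 1 + 1 + 0 + 1 + 0 + 0 + 0 = 3 ≡ 1 (mod 2).
s = (0, 1, 1, 1)^T — this equals column 7 of H (binary 0111), so error is at position 7.
Correct: flip bit 7 of r = 001011011101000 to get c = 001011111101000.


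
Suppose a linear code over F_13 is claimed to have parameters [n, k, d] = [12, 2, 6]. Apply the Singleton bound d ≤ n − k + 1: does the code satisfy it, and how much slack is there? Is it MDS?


Singleton RHS = n − k + 1 = 11, slack = 5, bound satisfied, not MDS.

Singleton bound: d ≤ n − k + 1.
Here n = 12, k = 2, so n − k + 1 = 11.
Given d = 6, check d ≤ 11: YES.
Slack = (n − k + 1) − d = 5.
The code is NOT MDS (slack = 5 > 0).
Description: the claimed parameters are [12, 2, 6]_13; such a code would be non-MDS.


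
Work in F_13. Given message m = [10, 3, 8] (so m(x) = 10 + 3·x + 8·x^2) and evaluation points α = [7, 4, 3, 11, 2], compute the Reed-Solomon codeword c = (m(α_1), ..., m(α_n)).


c = [7, 7, 0, 10, 9]

Message polynomial: m(x) = 10 + 3·x + 8·x^2 (mod 13).
For each evaluation point α_i, compute m(α_i) mod 13:
  α_1 = 7: Horner steps 8 → 7 → 7, so m(7) = 7.
  α_2 = 4: Horner steps 8 → 9 → 7, so m(4) = 7.
  α_3 = 3: Horner steps 8 → 1 → 0, so m(3) = 0.
  α_4 = 11: Horner steps 8 → 0 → 10, so m(11) = 10.
  α_5 = 2: Horner steps 8 → 6 → 9, so m(2) = 9.
Codeword c = [7, 7, 0, 10, 9] ∈ F_13^5.


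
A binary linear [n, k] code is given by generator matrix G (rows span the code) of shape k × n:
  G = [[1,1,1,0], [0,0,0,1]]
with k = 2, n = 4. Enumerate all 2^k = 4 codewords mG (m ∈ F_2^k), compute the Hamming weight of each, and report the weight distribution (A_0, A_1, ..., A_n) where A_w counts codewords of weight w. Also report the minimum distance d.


Weight distribution: A_0 = 1, A_1 = 1, A_3 = 1, A_4 = 1. Minimum distance d = 1.

Enumerate all 2^2 = 4 messages m ∈ F_2^2.
For each, compute codeword c = mG in F_2^4, then tally its weight.
  m = 00 → c = 0000, weight = 0.
  m = 10 → c = 1110, weight = 3.
  m = 01 → c = 0001, weight = 1.
  m = 11 → c = 1111, weight = 4.
Tally weights:
  weight 0: 1 codewords.
  weight 1: 1 codewords.
  weight 3: 1 codewords.
  weight 4: 1 codewords.
Minimum distance d = smallest w > 0 with A_w > 0 = 1.
Sanity: Σ A_w = 4 = 2^2 = 4 ✓.


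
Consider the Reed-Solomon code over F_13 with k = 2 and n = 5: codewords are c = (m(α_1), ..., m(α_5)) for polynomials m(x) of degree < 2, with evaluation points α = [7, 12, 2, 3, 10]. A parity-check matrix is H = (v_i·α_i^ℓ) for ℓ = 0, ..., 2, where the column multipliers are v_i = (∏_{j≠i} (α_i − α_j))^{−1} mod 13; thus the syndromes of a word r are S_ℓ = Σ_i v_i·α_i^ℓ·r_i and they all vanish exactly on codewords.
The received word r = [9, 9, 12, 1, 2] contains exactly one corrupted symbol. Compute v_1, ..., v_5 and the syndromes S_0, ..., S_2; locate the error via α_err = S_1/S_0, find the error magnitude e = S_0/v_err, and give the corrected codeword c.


S = (1, 12, 1), error at position 2, error magnitude e = 3, c = [9, 6, 12, 1, 2].

Step 1: column multipliers v_i = (∏_{j≠i}(α_i − α_j))^{−1} mod 13.
  i = 1 (α = 7): (7−12)(7−2)(7−3)(7−10) = (−5)·5·4·(−3) = 300 ≡ 1, so v_1 = 1^{−1} = 1 (mod 13).
  i = 2 (α = 12): (12−7)(12−2)(12−3)(12−10) = 5·10·9·2 = 900 ≡ 3, so v_2 = 3^{−1} = 9 (mod 13).
  i = 3 (α = 2): (2−7)(2−12)(2−3)(2−10) = (−5)·(−10)·(−1)·(−8) = 400 ≡ 10, so v_3 = 10^{−1} = 4 (mod 13).
  i = 4 (α = 3): (3−7)(3−12)(3−2)(3−10) = (−4)·(−9)·1·(−7) = −252 ≡ 8, so v_4 = 8^{−1} = 5 (mod 13).
  i = 5 (α = 10): (10−7)(10−12)(10−2)(10−3) = 3·(−2)·8·7 = −336 ≡ 2, so v_5 = 2^{−1} = 7 (mod 13).
  v = [1, 9, 4, 5, 7].
Step 2: syndromes of r = [9, 9, 12, 1, 2] (all sums mod 13).
  S_0 = Σ v_i r_i = 1·9 + 9·9 + 4·12 + 5·1 + 7·2 = 157 ≡ 1.
  S_1 = Σ v_i α_i r_i = 1·7·9 + 9·12·9 + 4·2·12 + 5·3·1 + 7·10·2 = 1286 ≡ 12.
  α_i^2 mod 13 = [10, 1, 4, 9, 9].
  S_2 = Σ v_i α_i^2 r_i = 1·10·9 + 9·1·9 + 4·4·12 + 5·9·1 + 7·9·2 = 534 ≡ 1.
  S = (1, 12, 1) ≠ 0, so r is not a codeword (an error is present).
Step 3: locate the error. For a single error e at position i, S_ℓ = v_i·e·α_i^ℓ, so α_err = S_1/S_0.
  S_0^{−1} = 1^{−1} = 1 (mod 13), so α_err = 12·1 = 12 ≡ 12 = α_2. Error position i = 2.
  Consistency check: S_2/S_1 = 1·12 = 12 ≡ 12 = α_err ✓ (single-error assumption holds).
Step 4: error magnitude e = S_0/v_2 = S_0·∏_{j≠2}(α_2 − α_j) = 1·3 = 3 ≡ 3 (mod 13).
Step 5: correct position 2: c_2 = r_2 − e = 9 − 3 ≡ 6 (mod 13). Hence c = [9, 6, 12, 1, 2].
  Check: interpolating c through the α_i gives m(x) = 8 + 2·x (degree < 2) with m(α_i) = c_i for every i, so c is indeed a codeword.


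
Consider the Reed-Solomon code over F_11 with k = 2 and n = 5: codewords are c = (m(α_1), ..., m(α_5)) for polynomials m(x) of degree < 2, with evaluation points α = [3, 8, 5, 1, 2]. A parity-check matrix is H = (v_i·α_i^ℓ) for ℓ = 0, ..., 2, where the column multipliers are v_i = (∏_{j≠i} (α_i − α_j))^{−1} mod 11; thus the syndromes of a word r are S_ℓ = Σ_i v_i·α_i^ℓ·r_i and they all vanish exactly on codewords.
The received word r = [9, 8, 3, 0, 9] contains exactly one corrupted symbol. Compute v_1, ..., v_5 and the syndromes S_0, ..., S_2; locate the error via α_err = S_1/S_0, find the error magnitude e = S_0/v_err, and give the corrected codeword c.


S = (10, 8, 2), error at position 1, error magnitude e = 2, c = [7, 8, 3, 0, 9].

Step 1: column multipliers v_i = (∏_{j≠i}(α_i − α_j))^{−1} mod 11.
  i = 1 (α = 3): (3−8)(3−5)(3−1)(3−2) = (−5)·(−2)·2·1 = 20 ≡ 9, so v_1 = 9^{−1} = 5 (mod 11).
  i = 2 (α = 8): (8−3)(8−5)(8−1)(8−2) = 5·3·7·6 = 630 ≡ 3, so v_2 = 3^{−1} = 4 (mod 11).
  i = 3 (α = 5): (5−3)(5−8)(5−1)(5−2) = 2·(−3)·4·3 = −72 ≡ 5, so v_3 = 5^{−1} = 9 (mod 11).
  i = 4 (α = 1): (1−3)(1−8)(1−5)(1−2) = (−2)·(−7)·(−4)·(−1) = 56 ≡ 1, so v_4 = 1^{−1} = 1 (mod 11).
  i = 5 (α = 2): (2−3)(2−8)(2−5)(2−1) = (−1)·(−6)·(−3)·1 = −18 ≡ 4, so v_5 = 4^{−1} = 3 (mod 11).
  v = [5, 4, 9, 1, 3].
Step 2: syndromes of r = [9, 8, 3, 0, 9] (all sums mod 11).
  S_0 = Σ v_i r_i = 5·9 + 4·8 + 9·3 + 1·0 + 3·9 = 131 ≡ 10.
  S_1 = Σ v_i α_i r_i = 5·3·9 + 4·8·8 + 9·5·3 + 1·1·0 + 3·2·9 = 580 ≡ 8.
  α_i^2 mod 11 = [9, 9, 3, 1, 4].
  S_2 = Σ v_i α_i^2 r_i = 5·9·9 + 4·9·8 + 9·3·3 + 1·1·0 + 3·4·9 = 882 ≡ 2.
  S = (10, 8, 2) ≠ 0, so r is not a codeword (an error is present).
Step 3: locate the error. For a single error e at position i, S_ℓ = v_i·e·α_i^ℓ, so α_err = S_1/S_0.
  S_0^{−1} = 10^{−1} = 10 (mod 11), so α_err = 8·10 = 80 ≡ 3 = α_1. Error position i = 1.
  Consistency check: S_2/S_1 = 2·7 = 14 ≡ 3 = α_err ✓ (single-error assumption holds).
Step 4: error magnitude e = S_0/v_1 = S_0·∏_{j≠1}(α_1 − α_j) = 10·9 = 90 ≡ 2 (mod 11).
Step 5: correct position 1: c_1 = r_1 − e = 9 − 2 ≡ 7 (mod 11). Hence c = [7, 8, 3, 0, 9].
  Check: interpolating c through the α_i gives m(x) = 2 + 9·x (degree < 2) with m(α_i) = c_i for every i, so c is indeed a codeword.


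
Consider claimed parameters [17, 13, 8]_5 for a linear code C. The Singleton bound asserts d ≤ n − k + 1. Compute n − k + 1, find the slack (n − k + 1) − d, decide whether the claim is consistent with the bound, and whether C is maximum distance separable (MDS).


Singleton RHS = n − k + 1 = 5, slack = -3, bound violated (no such code; not MDS).

Singleton bound: d ≤ n − k + 1.
Here n = 17, k = 13, so n − k + 1 = 5.
Given d = 8, check d ≤ 5: NO.
Slack = (n − k + 1) − d = -3.
The slack is negative: d = 8 exceeds n − k + 1 = 5 by 3, so the Singleton bound is violated and no linear [17, 13, 8]_5 code can exist. In particular it is not MDS (MDS requires d = n − k + 1 exactly).
Description: the claimed parameters are [17, 13, 8]_5; such a code would be impossible (violates the Singleton bound).


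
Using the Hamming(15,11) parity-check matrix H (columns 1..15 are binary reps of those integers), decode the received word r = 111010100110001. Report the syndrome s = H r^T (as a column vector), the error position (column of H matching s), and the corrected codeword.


s = (1, 1, 0, 0)^T, error position = 12, corrected codeword c = 111010100111001

Compute s = H r^T mod 2 one row at a time:
  s_1 = 0 + 0 + 1 + 1 + 0 + 0 + 0 + 1 = 3 ≡ 1 (mod 2).
  s_2 = 0 + 1 + 0 + 1 + 0 + 0 + 0 + 1 = 3 ≡ 1 (mod 2).
  s_3 = 1 + 1 + 0 + 1 + 1 + 1 + 0 + 1 = 6 ≡ 0 (mod 2).
  s_4 = 1 + 1 + 1 + 1 + 0 + 1 + 0 + 1 = 6 ≡ 0 (mod 2).
s = (1, 1, 0, 0)^T — this equals column 12 of H (binary 1100), so error is at position 12.
Correct: flip bit 12 of r = 111010100110001 to get c = 111010100111001.


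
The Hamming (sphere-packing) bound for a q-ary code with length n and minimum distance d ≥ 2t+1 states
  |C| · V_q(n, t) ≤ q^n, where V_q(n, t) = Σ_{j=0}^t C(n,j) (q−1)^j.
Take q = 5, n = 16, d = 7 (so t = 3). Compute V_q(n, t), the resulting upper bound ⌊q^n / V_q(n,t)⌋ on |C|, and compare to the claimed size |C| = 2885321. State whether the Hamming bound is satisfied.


V_q(n, t) = 37825, q^n = 152587890625, Hamming bound = 4034048, |C| = 2885321 ≤ bound (satisfied).

Step 1: Compute V_q(n, t) = Σ_{j=0}^3 C(n, j) (q−1)^j.
  j = 0: C(16,0)·(4)^0 = 1·1 = 1.
  j = 1: C(16,1)·(4)^1 = 16·4 = 64.
  j = 2: C(16,2)·(4)^2 = 120·16 = 1920.
  j = 3: C(16,3)·(4)^3 = 560·64 = 35840.
  V_q(n, t) = 1 + 64 + 1920 + 35840 = 37825.
Step 2: q^n = 5^16 = 152587890625.
Step 3: Hamming bound ⌊q^n / V_q(n,t)⌋ = ⌊152587890625/37825⌋ = 4034048.
Step 4: Compare |C| = 2885321 to 4034048: satisfied.
The claimed |C| lies below the Hamming bound.


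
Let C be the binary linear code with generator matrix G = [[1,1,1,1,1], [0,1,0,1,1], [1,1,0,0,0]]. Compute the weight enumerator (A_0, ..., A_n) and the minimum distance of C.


Weight distribution: A_0 = 1, A_2 = 3, A_3 = 3, A_5 = 1. Minimum distance d = 2.

Enumerate all 2^3 = 8 messages m ∈ F_2^3.
For each, compute codeword c = mG in F_2^5, then tally its weight.
  m = 000 → c = 00000, weight = 0.
  m = 100 → c = 11111, weight = 5.
  m = 010 → c = 01011, weight = 3.
  m = 110 → c = 10100, weight = 2.
  m = 001 → c = 11000, weight = 2.
  m = 101 → c = 00111, weight = 3.
  m = 011 → c = 10011, weight = 3.
  m = 111 → c = 01100, weight = 2.
Tally weights:
  weight 0: 1 codewords.
  weight 2: 3 codewords.
  weight 3: 3 codewords.
  weight 5: 1 codewords.
Minimum distance d = smallest w > 0 with A_w > 0 = 2.
Sanity: Σ A_w = 8 = 2^3 = 8 ✓.


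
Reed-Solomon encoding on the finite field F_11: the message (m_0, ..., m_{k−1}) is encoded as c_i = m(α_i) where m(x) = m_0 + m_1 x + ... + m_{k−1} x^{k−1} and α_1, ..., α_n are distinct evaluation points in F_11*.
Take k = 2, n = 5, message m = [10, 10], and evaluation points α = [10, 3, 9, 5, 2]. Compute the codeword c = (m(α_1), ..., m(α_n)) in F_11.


c = [0, 7, 1, 5, 8]

Message polynomial: m(x) = 10 + 10·x (mod 11).
For each evaluation point α_i, compute m(α_i) mod 11:
  α_1 = 10: Horner steps 10 → 0, so m(10) = 0.
  α_2 = 3: Horner steps 10 → 7, so m(3) = 7.
  α_3 = 9: Horner steps 10 → 1, so m(9) = 1.
  α_4 = 5: Horner steps 10 → 5, so m(5) = 5.
  α_5 = 2: Horner steps 10 → 8, so m(2) = 8.
Codeword c = [0, 7, 1, 5, 8] ∈ F_11^5.


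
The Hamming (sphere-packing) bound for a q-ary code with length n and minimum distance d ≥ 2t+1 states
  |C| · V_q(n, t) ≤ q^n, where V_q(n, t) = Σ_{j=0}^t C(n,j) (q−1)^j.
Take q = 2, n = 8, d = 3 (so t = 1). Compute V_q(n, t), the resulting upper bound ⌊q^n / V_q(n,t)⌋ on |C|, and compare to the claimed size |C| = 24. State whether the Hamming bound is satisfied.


V_q(n, t) = 9, q^n = 256, Hamming bound = 28, |C| = 24 ≤ bound (satisfied).

Step 1: Compute V_q(n, t) = Σ_{j=0}^1 C(n, j) (q−1)^j.
  j = 0: C(8,0)·(1)^0 = 1·1 = 1.
  j = 1: C(8,1)·(1)^1 = 8·1 = 8.
  V_q(n, t) = 1 + 8 = 9.
Step 2: q^n = 2^8 = 256.
Step 3: Hamming bound ⌊q^n / V_q(n,t)⌋ = ⌊256/9⌋ = 28.
Step 4: Compare |C| = 24 to 28: satisfied.
The claimed |C| lies below the Hamming bound.


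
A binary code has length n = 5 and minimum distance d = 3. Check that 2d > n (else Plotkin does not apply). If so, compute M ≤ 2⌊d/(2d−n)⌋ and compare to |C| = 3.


Plotkin bound M ≤ 6; given |C| = 3 ≤ bound (satisfied).

Check applicability: 2d = 6, n = 5.
2d − n = 1 > 0, so Plotkin applies.
Compute d/(2d−n) = 3/1 ≈ 3.0000.
⌊d/(2d−n)⌋ = 3.
Plotkin bound: M ≤ 2·3 = 6.
Given |C| = 3, check: satisfied.
This |C| is below the Plotkin bound.


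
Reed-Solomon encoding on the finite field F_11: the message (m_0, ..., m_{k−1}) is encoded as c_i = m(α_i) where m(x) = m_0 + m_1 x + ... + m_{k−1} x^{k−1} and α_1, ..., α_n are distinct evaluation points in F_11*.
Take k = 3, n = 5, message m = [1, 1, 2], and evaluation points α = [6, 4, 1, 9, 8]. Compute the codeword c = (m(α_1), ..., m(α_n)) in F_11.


c = [2, 4, 4, 7, 5]

Message polynomial: m(x) = 1 + 1·x + 2·x^2 (mod 11).
For each evaluation point α_i, compute m(α_i) mod 11:
  α_1 = 6: Horner steps 2 → 2 → 2, so m(6) = 2.
  α_2 = 4: Horner steps 2 → 9 → 4, so m(4) = 4.
  α_3 = 1: Horner steps 2 → 3 → 4, so m(1) = 4.
  α_4 = 9: Horner steps 2 → 8 → 7, so m(9) = 7.
  α_5 = 8: Horner steps 2 → 6 → 5, so m(8) = 5.
Codeword c = [2, 4, 4, 7, 5] ∈ F_11^5.


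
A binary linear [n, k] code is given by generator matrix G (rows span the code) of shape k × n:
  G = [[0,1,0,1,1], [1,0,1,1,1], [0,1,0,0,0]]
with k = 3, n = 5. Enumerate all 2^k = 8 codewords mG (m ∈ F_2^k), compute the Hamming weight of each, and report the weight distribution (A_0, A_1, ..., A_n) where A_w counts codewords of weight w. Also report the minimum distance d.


Weight distribution: A_0 = 1, A_1 = 1, A_2 = 2, A_3 = 2, A_4 = 1, A_5 = 1. Minimum distance d = 1.

Enumerate all 2^3 = 8 messages m ∈ F_2^3.
For each, compute codeword c = mG in F_2^5, then tally its weight.
  m = 000 → c = 00000, weight = 0.
  m = 100 → c = 01011, weight = 3.
  m = 010 → c = 10111, weight = 4.
  m = 110 → c = 11100, weight = 3.
  m = 001 → c = 01000, weight = 1.
  m = 101 → c = 00011, weight = 2.
  m = 011 → c = 11111, weight = 5.
  m = 111 → c = 10100, weight = 2.
Tally weights:
  weight 0: 1 codewords.
  weight 1: 1 codewords.
  weight 2: 2 codewords.
  weight 3: 2 codewords.
  weight 4: 1 codewords.
  weight 5: 1 codewords.
Minimum distance d = smallest w > 0 with A_w > 0 = 1.
Sanity: Σ A_w = 8 = 2^3 = 8 ✓.


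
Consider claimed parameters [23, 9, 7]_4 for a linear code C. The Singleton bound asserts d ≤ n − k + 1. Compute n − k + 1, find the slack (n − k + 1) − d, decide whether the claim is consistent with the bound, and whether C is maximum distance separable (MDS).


Singleton RHS = n − k + 1 = 15, slack = 8, bound satisfied, not MDS.

Singleton bound: d ≤ n − k + 1.
Here n = 23, k = 9, so n − k + 1 = 15.
Given d = 7, check d ≤ 15: YES.
Slack = (n − k + 1) − d = 8.
The code is NOT MDS (slack = 8 > 0).
Description: the claimed parameters are [23, 9, 7]_4; such a code would be non-MDS.


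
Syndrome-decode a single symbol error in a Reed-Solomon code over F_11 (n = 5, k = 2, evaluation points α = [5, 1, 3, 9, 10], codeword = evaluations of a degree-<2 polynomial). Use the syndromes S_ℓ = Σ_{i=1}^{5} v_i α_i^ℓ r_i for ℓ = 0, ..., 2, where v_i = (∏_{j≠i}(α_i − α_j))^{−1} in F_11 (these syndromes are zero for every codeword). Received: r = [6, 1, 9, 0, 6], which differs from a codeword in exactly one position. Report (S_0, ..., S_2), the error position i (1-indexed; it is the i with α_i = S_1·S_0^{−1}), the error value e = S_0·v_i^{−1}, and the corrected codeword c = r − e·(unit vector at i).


S = (5, 6, 5), error at position 5, error magnitude e = 2, c = [6, 1, 9, 0, 4].

Step 1: column multipliers v_i = (∏_{j≠i}(α_i − α_j))^{−1} mod 11.
  i = 1 (α = 5): (5−1)(5−3)(5−9)(5−10) = 4·2·(−4)·(−5) = 160 ≡ 6, so v_1 = 6^{−1} = 2 (mod 11).
  i = 2 (α = 1): (1−5)(1−3)(1−9)(1−10) = (−4)·(−2)·(−8)·(−9) = 576 ≡ 4, so v_2 = 4^{−1} = 3 (mod 11).
  i = 3 (α = 3): (3−5)(3−1)(3−9)(3−10) = (−2)·2·(−6)·(−7) = −168 ≡ 8, so v_3 = 8^{−1} = 7 (mod 11).
  i = 4 (α = 9): (9−5)(9−1)(9−3)(9−10) = 4·8·6·(−1) = −192 ≡ 6, so v_4 = 6^{−1} = 2 (mod 11).
  i = 5 (α = 10): (10−5)(10−1)(10−3)(10−9) = 5·9·7·1 = 315 ≡ 7, so v_5 = 7^{−1} = 8 (mod 11).
  v = [2, 3, 7, 2, 8].
Step 2: syndromes of r = [6, 1, 9, 0, 6] (all sums mod 11).
  S_0 = Σ v_i r_i = 2·6 + 3·1 + 7·9 + 2·0 + 8·6 = 126 ≡ 5.
  S_1 = Σ v_i α_i r_i = 2·5·6 + 3·1·1 + 7·3·9 + 2·9·0 + 8·10·6 = 732 ≡ 6.
  α_i^2 mod 11 = [3, 1, 9, 4, 1].
  S_2 = Σ v_i α_i^2 r_i = 2·3·6 + 3·1·1 + 7·9·9 + 2·4·0 + 8·1·6 = 654 ≡ 5.
  S = (5, 6, 5) ≠ 0, so r is not a codeword (an error is present).
Step 3: locate the error. For a single error e at position i, S_ℓ = v_i·e·α_i^ℓ, so α_err = S_1/S_0.
  S_0^{−1} = 5^{−1} = 9 (mod 11), so α_err = 6·9 = 54 ≡ 10 = α_5. Error position i = 5.
  Consistency check: S_2/S_1 = 5·2 = 10 ≡ 10 = α_err ✓ (single-error assumption holds).
Step 4: error magnitude e = S_0/v_5 = S_0·∏_{j≠5}(α_5 − α_j) = 5·7 = 35 ≡ 2 (mod 11).
Step 5: correct position 5: c_5 = r_5 − e = 6 − 2 ≡ 4 (mod 11). Hence c = [6, 1, 9, 0, 4].
  Check: interpolating c through the α_i gives m(x) = 8 + 4·x (degree < 2) with m(α_i) = c_i for every i, so c is indeed a codeword.


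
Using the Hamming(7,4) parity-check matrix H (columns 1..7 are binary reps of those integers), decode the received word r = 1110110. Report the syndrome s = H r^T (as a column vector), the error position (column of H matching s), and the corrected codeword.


s = (0, 1, 1)^T, error position = 3, corrected codeword c = 1100110

Compute s = H r^T mod 2 one row at a time:
  s_1 = 0 + 1 + 1 + 0 = 2 ≡ 0 (mod 2).
  s_2 = 1 + 1 + 1 + 0 = 3 ≡ 1 (mod 2).
  s_3 = 1 + 1 + 1 + 0 = 3 ≡ 1 (mod 2).
s = (0, 1, 1)^T — this equals column 3 of H (binary 011), so error is at position 3.
Correct: flip bit 3 of r = 1110110 to get c = 1100110.


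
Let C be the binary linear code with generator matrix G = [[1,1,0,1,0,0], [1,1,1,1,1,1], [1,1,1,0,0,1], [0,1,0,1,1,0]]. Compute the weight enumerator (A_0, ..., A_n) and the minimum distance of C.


Weight distribution: A_0 = 1, A_1 = 1, A_2 = 3, A_3 = 6, A_4 = 3, A_5 = 1, A_6 = 1. Minimum distance d = 1.

Enumerate all 2^4 = 16 messages m ∈ F_2^4.
For each, compute codeword c = mG in F_2^6, then tally its weight.
  m = 0000 → c = 000000, weight = 0.
  m = 1000 → c = 110100, weight = 3.
  m = 0100 → c = 111111, weight = 6.
  m = 1100 → c = 001011, weight = 3.
  m = 0010 → c = 111001, weight = 4.
  m = 1010 → c = 001101, weight = 3.
  m = 0110 → c = 000110, weight = 2.
  m = 1110 → c = 110010, weight = 3.
  m = 0001 → c = 010110, weight = 3.
  m = 1001 → c = 100010, weight = 2.
  m = 0101 → c = 101001, weight = 3.
  m = 1101 → c = 011101, weight = 4.
  m = 0011 → c = 101111, weight = 5.
  m = 1011 → c = 011011, weight = 4.
  m = 0111 → c = 010000, weight = 1.
  m = 1111 → c = 100100, weight = 2.
Tally weights:
  weight 0: 1 codewords.
  weight 1: 1 codewords.
  weight 2: 3 codewords.
  weight 3: 6 codewords.
  weight 4: 3 codewords.
  weight 5: 1 codewords.
  weight 6: 1 codewords.
Minimum distance d = smallest w > 0 with A_w > 0 = 1.
Sanity: Σ A_w = 16 = 2^4 = 16 ✓.


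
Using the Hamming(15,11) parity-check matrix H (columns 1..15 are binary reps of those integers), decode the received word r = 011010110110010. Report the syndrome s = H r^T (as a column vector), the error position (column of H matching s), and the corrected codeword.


s = (0, 1, 0, 0)^T, error position = 4, corrected codeword c = 011110110110010

Compute s = H r^T mod 2 one row at a time:
  s_1 = 1 + 0 + 1 + 1 + 0 + 0 + 1 + 0 = 4 ≡ 0 (mod 2).
  s_2 = 0 + 1 + 0 + 1 + 0 + 0 + 1 + 0 = 3 ≡ 1 (mod 2).
  s_3 = 1 + 1 + 0 + 1 + 1 + 1 + 1 + 0 = 6 ≡ 0 (mod 2).
  s_4 = 0 + 1 + 1 + 1 + 0 + 1 + 0 + 0 = 4 ≡ 0 (mod 2).
s = (0, 1, 0, 0)^T — this equals column 4 of H (binary 0100), so error is at position 4.
Correct: flip bit 4 of r = 011010110110010 to get c = 011110110110010.


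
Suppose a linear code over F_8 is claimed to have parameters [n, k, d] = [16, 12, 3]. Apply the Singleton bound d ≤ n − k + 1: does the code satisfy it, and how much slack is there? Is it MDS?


Singleton RHS = n − k + 1 = 5, slack = 2, bound satisfied, not MDS.

Singleton bound: d ≤ n − k + 1.
Here n = 16, k = 12, so n − k + 1 = 5.
Given d = 3, check d ≤ 5: YES.
Slack = (n − k + 1) − d = 2.
The code is NOT MDS (slack = 2 > 0).
Description: the claimed parameters are [16, 12, 3]_8; such a code would be non-MDS.


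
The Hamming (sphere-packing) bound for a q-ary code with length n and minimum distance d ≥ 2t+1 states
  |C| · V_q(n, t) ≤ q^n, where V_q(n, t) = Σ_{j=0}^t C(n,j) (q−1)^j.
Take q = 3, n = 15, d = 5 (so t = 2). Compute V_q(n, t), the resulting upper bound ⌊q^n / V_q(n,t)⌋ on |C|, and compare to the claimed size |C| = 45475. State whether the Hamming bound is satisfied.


V_q(n, t) = 451, q^n = 14348907, Hamming bound = 31815, |C| = 45475 > bound (violated).

Step 1: Compute V_q(n, t) = Σ_{j=0}^2 C(n, j) (q−1)^j.
  j = 0: C(15,0)·(2)^0 = 1·1 = 1.
  j = 1: C(15,1)·(2)^1 = 15·2 = 30.
  j = 2: C(15,2)·(2)^2 = 105·4 = 420.
  V_q(n, t) = 1 + 30 + 420 = 451.
Step 2: q^n = 3^15 = 14348907.
Step 3: Hamming bound ⌊q^n / V_q(n,t)⌋ = ⌊14348907/451⌋ = 31815.
Step 4: Compare |C| = 45475 to 31815: violated.
The claimed |C| lies above the Hamming bound, so no 3-ary code of length 15 with d ≥ 5 can have 45475 codewords.


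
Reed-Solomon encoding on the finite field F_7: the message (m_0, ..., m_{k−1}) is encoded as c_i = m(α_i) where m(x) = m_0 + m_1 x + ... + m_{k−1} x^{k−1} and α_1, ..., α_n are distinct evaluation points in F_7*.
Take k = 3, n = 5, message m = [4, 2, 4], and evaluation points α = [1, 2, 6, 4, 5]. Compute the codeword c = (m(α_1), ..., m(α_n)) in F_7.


c = [3, 3, 6, 6, 2]

Message polynomial: m(x) = 4 + 2·x + 4·x^2 (mod 7).
For each evaluation point α_i, compute m(α_i) mod 7:
  α_1 = 1: Horner steps 4 → 6 → 3, so m(1) = 3.
  α_2 = 2: Horner steps 4 → 3 → 3, so m(2) = 3.
  α_3 = 6: Horner steps 4 → 5 → 6, so m(6) = 6.
  α_4 = 4: Horner steps 4 → 4 → 6, so m(4) = 6.
  α_5 = 5: Horner steps 4 → 1 → 2, so m(5) = 2.
Codeword c = [3, 3, 6, 6, 2] ∈ F_7^5.


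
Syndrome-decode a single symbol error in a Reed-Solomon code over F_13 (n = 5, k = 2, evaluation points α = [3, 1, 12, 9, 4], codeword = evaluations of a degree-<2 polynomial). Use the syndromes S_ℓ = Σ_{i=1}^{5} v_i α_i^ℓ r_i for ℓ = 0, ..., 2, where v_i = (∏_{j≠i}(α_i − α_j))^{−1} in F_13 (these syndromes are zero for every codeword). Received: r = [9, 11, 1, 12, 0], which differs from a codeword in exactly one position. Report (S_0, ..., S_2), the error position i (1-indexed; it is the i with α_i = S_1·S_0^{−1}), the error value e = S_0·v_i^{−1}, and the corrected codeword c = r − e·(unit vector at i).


S = (3, 9, 1), error at position 1, error magnitude e = 1, c = [8, 11, 1, 12, 0].

Step 1: column multipliers v_i = (∏_{j≠i}(α_i − α_j))^{−1} mod 13.
  i = 1 (α = 3): (3−1)(3−12)(3−9)(3−4) = 2·(−9)·(−6)·(−1) = −108 ≡ 9, so v_1 = 9^{−1} = 3 (mod 13).
  i = 2 (α = 1): (1−3)(1−12)(1−9)(1−4) = (−2)·(−11)·(−8)·(−3) = 528 ≡ 8, so v_2 = 8^{−1} = 5 (mod 13).
  i = 3 (α = 12): (12−3)(12−1)(12−9)(12−4) = 9·11·3·8 = 2376 ≡ 10, so v_3 = 10^{−1} = 4 (mod 13).
  i = 4 (α = 9): (9−3)(9−1)(9−12)(9−4) = 6·8·(−3)·5 = −720 ≡ 8, so v_4 = 8^{−1} = 5 (mod 13).
  i = 5 (α = 4): (4−3)(4−1)(4−12)(4−9) = 1·3·(−8)·(−5) = 120 ≡ 3, so v_5 = 3^{−1} = 9 (mod 13).
  v = [3, 5, 4, 5, 9].
Step 2: syndromes of r = [9, 11, 1, 12, 0] (all sums mod 13).
  S_0 = Σ v_i r_i = 3·9 + 5·11 + 4·1 + 5·12 + 9·0 = 146 ≡ 3.
  S_1 = Σ v_i α_i r_i = 3·3·9 + 5·1·11 + 4·12·1 + 5·9·12 + 9·4·0 = 724 ≡ 9.
  α_i^2 mod 13 = [9, 1, 1, 3, 3].
  S_2 = Σ v_i α_i^2 r_i = 3·9·9 + 5·1·11 + 4·1·1 + 5·3·12 + 9·3·0 = 482 ≡ 1.
  S = (3, 9, 1) ≠ 0, so r is not a codeword (an error is present).
Step 3: locate the error. For a single error e at position i, S_ℓ = v_i·e·α_i^ℓ, so α_err = S_1/S_0.
  S_0^{−1} = 3^{−1} = 9 (mod 13), so α_err = 9·9 = 81 ≡ 3 = α_1. Error position i = 1.
  Consistency check: S_2/S_1 = 1·3 = 3 ≡ 3 = α_err ✓ (single-error assumption holds).
Step 4: error magnitude e = S_0/v_1 = S_0·∏_{j≠1}(α_1 − α_j) = 3·9 = 27 ≡ 1 (mod 13).
Step 5: correct position 1: c_1 = r_1 − e = 9 − 1 ≡ 8 (mod 13). Hence c = [8, 11, 1, 12, 0].
  Check: interpolating c through the α_i gives m(x) = 6 + 5·x (degree < 2) with m(α_i) = c_i for every i, so c is indeed a codeword.
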